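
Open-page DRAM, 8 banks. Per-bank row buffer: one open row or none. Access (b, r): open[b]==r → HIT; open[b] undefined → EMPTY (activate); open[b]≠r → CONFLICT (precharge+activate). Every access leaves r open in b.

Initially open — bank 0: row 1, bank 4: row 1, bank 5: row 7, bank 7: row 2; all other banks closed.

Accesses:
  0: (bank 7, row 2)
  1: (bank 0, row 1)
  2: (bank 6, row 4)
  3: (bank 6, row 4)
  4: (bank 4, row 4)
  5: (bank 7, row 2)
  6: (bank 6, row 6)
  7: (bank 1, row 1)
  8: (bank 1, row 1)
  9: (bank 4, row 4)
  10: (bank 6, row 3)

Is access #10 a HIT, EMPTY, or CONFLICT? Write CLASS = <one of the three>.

step 0: bank7 2->2 [HIT]
step 1: bank0 1->1 [HIT]
step 2: bank6 None->4 [EMPTY]
step 3: bank6 4->4 [HIT]
step 4: bank4 1->4 [CONFLICT]
step 5: bank7 2->2 [HIT]
step 6: bank6 4->6 [CONFLICT]
step 7: bank1 None->1 [EMPTY]
step 8: bank1 1->1 [HIT]
step 9: bank4 4->4 [HIT]
step 10: bank6 6->3 [CONFLICT]

CLASS = CONFLICT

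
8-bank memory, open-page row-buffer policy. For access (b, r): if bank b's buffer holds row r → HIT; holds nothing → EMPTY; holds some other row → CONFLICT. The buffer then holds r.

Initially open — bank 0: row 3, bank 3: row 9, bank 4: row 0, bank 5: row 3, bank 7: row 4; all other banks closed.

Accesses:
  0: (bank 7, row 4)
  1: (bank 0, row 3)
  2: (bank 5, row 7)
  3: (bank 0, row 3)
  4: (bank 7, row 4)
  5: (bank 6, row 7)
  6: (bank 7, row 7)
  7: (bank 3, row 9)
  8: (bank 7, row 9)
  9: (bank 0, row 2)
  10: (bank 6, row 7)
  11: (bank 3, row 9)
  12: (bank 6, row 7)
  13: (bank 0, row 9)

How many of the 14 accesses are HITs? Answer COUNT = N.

COUNT = 8

0: bank 7 row 4 — prev 4 → HIT
1: bank 0 row 3 — prev 3 → HIT
2: bank 5 row 7 — prev 3 → CONFLICT
3: bank 0 row 3 — prev 3 → HIT
4: bank 7 row 4 — prev 4 → HIT
5: bank 6 row 7 — prev None → EMPTY
6: bank 7 row 7 — prev 4 → CONFLICT
7: bank 3 row 9 — prev 9 → HIT
8: bank 7 row 9 — prev 7 → CONFLICT
9: bank 0 row 2 — prev 3 → CONFLICT
10: bank 6 row 7 — prev 7 → HIT
11: bank 3 row 9 — prev 9 → HIT
12: bank 6 row 7 — prev 7 → HIT
13: bank 0 row 9 — prev 2 → CONFLICT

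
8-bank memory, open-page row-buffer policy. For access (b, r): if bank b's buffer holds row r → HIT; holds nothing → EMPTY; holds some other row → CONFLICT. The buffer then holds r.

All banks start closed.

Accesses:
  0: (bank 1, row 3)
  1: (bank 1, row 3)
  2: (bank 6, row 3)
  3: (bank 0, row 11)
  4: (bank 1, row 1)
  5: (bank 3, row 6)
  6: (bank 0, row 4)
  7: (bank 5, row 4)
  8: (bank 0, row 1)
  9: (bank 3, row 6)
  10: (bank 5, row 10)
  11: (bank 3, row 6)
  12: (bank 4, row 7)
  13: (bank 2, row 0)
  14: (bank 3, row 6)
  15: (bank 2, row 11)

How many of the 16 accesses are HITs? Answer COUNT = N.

0: bank 1 row 3 — prev None → EMPTY
1: bank 1 row 3 — prev 3 → HIT
2: bank 6 row 3 — prev None → EMPTY
3: bank 0 row 11 — prev None → EMPTY
4: bank 1 row 1 — prev 3 → CONFLICT
5: bank 3 row 6 — prev None → EMPTY
6: bank 0 row 4 — prev 11 → CONFLICT
7: bank 5 row 4 — prev None → EMPTY
8: bank 0 row 1 — prev 4 → CONFLICT
9: bank 3 row 6 — prev 6 → HIT
10: bank 5 row 10 — prev 4 → CONFLICT
11: bank 3 row 6 — prev 6 → HIT
12: bank 4 row 7 — prev None → EMPTY
13: bank 2 row 0 — prev None → EMPTY
14: bank 3 row 6 — prev 6 → HIT
15: bank 2 row 11 — prev 0 → CONFLICT

COUNT = 4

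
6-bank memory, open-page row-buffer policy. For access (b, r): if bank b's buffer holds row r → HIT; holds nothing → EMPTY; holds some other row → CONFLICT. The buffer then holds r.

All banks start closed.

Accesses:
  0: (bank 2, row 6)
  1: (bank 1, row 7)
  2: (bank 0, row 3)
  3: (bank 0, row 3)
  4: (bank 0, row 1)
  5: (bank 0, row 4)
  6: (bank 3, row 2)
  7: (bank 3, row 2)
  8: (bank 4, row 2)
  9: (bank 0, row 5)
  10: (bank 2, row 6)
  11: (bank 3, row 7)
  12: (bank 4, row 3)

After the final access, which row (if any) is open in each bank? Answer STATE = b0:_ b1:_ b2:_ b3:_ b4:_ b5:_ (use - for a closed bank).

STATE = b0:5 b1:7 b2:6 b3:7 b4:3 b5:-

0: bank 2 row 6 — prev None → EMPTY
1: bank 1 row 7 — prev None → EMPTY
2: bank 0 row 3 — prev None → EMPTY
3: bank 0 row 3 — prev 3 → HIT
4: bank 0 row 1 — prev 3 → CONFLICT
5: bank 0 row 4 — prev 1 → CONFLICT
6: bank 3 row 2 — prev None → EMPTY
7: bank 3 row 2 — prev 2 → HIT
8: bank 4 row 2 — prev None → EMPTY
9: bank 0 row 5 — prev 4 → CONFLICT
10: bank 2 row 6 — prev 6 → HIT
11: bank 3 row 7 — prev 2 → CONFLICT
12: bank 4 row 3 — prev 2 → CONFLICT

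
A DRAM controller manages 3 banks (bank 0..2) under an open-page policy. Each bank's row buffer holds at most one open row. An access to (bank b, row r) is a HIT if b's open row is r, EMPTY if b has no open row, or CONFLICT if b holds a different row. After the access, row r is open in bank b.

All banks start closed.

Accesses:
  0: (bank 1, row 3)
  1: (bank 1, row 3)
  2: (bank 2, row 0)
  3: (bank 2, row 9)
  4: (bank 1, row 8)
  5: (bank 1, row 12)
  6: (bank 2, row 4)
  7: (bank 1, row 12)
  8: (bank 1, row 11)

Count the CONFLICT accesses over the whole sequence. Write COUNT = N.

COUNT = 5

#0 (1,3) E
#1 (1,3) H  (was 3)
#2 (2,0) E
#3 (2,9) C  (was 0)
#4 (1,8) C  (was 3)
#5 (1,12) C  (was 8)
#6 (2,4) C  (was 9)
#7 (1,12) H  (was 12)
#8 (1,11) C  (was 12)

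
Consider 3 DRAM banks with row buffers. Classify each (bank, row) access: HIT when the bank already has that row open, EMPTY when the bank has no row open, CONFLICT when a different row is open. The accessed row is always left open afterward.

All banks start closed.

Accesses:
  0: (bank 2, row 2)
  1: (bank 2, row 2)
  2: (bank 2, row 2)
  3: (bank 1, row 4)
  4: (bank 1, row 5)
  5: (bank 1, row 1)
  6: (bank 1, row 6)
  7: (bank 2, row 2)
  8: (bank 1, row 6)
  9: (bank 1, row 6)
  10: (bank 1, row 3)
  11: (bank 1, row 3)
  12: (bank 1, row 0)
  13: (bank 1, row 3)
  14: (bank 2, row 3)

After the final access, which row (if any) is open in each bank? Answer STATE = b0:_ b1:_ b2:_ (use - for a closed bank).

step 0: bank2 None->2 [EMPTY]
step 1: bank2 2->2 [HIT]
step 2: bank2 2->2 [HIT]
step 3: bank1 None->4 [EMPTY]
step 4: bank1 4->5 [CONFLICT]
step 5: bank1 5->1 [CONFLICT]
step 6: bank1 1->6 [CONFLICT]
step 7: bank2 2->2 [HIT]
step 8: bank1 6->6 [HIT]
step 9: bank1 6->6 [HIT]
step 10: bank1 6->3 [CONFLICT]
step 11: bank1 3->3 [HIT]
step 12: bank1 3->0 [CONFLICT]
step 13: bank1 0->3 [CONFLICT]
step 14: bank2 2->3 [CONFLICT]

STATE = b0:- b1:3 b2:3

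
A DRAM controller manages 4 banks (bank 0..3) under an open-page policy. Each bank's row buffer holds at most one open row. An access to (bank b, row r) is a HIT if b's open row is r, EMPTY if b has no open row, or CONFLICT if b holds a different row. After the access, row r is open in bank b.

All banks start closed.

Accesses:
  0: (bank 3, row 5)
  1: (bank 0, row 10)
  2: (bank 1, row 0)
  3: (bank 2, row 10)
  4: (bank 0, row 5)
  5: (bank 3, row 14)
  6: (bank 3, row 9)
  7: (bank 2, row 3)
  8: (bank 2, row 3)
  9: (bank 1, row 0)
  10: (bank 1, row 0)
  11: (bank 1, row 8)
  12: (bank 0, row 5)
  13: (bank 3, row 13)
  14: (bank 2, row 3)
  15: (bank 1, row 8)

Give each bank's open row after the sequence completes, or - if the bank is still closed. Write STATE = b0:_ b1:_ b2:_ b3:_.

  [0] b3 r5: no row ⇒ E
  [1] b0 r10: no row ⇒ E
  [2] b1 r0: no row ⇒ E
  [3] b2 r10: no row ⇒ E
  [4] b0 r5: had r10 ⇒ C
  [5] b3 r14: had r5 ⇒ C
  [6] b3 r9: had r14 ⇒ C
  [7] b2 r3: had r10 ⇒ C
  [8] b2 r3: had r3 ⇒ H
  [9] b1 r0: had r0 ⇒ H
  [10] b1 r0: had r0 ⇒ H
  [11] b1 r8: had r0 ⇒ C
  [12] b0 r5: had r5 ⇒ H
  [13] b3 r13: had r9 ⇒ C
  [14] b2 r3: had r3 ⇒ H
  [15] b1 r8: had r8 ⇒ H

STATE = b0:5 b1:8 b2:3 b3:13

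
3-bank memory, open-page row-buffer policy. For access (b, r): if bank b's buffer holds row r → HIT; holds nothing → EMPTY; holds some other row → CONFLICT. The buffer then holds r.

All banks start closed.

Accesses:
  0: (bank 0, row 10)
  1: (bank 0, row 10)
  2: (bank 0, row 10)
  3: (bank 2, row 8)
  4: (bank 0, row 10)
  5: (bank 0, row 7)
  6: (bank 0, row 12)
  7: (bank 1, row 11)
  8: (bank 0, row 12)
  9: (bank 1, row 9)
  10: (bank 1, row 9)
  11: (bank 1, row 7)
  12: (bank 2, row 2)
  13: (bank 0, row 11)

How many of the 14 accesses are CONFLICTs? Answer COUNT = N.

  [0] b0 r10: no row ⇒ E
  [1] b0 r10: had r10 ⇒ H
  [2] b0 r10: had r10 ⇒ H
  [3] b2 r8: no row ⇒ E
  [4] b0 r10: had r10 ⇒ H
  [5] b0 r7: had r10 ⇒ C
  [6] b0 r12: had r7 ⇒ C
  [7] b1 r11: no row ⇒ E
  [8] b0 r12: had r12 ⇒ H
  [9] b1 r9: had r11 ⇒ C
  [10] b1 r9: had r9 ⇒ H
  [11] b1 r7: had r9 ⇒ C
  [12] b2 r2: had r8 ⇒ C
  [13] b0 r11: had r12 ⇒ C

COUNT = 6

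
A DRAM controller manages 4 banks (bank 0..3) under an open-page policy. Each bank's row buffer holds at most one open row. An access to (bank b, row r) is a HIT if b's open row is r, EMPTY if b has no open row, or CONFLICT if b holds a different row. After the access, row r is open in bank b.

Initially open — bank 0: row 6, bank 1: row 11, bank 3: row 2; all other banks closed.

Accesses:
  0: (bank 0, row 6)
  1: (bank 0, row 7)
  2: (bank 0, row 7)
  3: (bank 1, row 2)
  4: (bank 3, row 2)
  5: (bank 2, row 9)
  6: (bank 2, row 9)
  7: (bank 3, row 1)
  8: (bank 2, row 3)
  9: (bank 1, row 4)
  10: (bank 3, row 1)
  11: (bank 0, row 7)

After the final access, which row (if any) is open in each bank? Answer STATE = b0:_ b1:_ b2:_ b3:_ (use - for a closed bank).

0: bank 0 row 6 — prev 6 → HIT
1: bank 0 row 7 — prev 6 → CONFLICT
2: bank 0 row 7 — prev 7 → HIT
3: bank 1 row 2 — prev 11 → CONFLICT
4: bank 3 row 2 — prev 2 → HIT
5: bank 2 row 9 — prev None → EMPTY
6: bank 2 row 9 — prev 9 → HIT
7: bank 3 row 1 — prev 2 → CONFLICT
8: bank 2 row 3 — prev 9 → CONFLICT
9: bank 1 row 4 — prev 2 → CONFLICT
10: bank 3 row 1 — prev 1 → HIT
11: bank 0 row 7 — prev 7 → HIT

STATE = b0:7 b1:4 b2:3 b3:1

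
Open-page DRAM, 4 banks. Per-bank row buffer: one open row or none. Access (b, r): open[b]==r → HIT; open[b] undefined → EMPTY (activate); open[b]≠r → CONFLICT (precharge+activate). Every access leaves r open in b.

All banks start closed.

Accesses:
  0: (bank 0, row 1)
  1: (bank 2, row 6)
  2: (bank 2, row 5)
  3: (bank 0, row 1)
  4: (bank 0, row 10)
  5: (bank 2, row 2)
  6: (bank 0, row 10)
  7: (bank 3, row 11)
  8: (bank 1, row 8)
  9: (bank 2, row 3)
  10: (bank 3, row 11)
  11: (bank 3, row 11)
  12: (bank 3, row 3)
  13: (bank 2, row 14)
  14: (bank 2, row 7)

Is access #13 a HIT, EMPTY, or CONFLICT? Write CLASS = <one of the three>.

0: bank 0 row 1 — prev None → EMPTY
1: bank 2 row 6 — prev None → EMPTY
2: bank 2 row 5 — prev 6 → CONFLICT
3: bank 0 row 1 — prev 1 → HIT
4: bank 0 row 10 — prev 1 → CONFLICT
5: bank 2 row 2 — prev 5 → CONFLICT
6: bank 0 row 10 — prev 10 → HIT
7: bank 3 row 11 — prev None → EMPTY
8: bank 1 row 8 — prev None → EMPTY
9: bank 2 row 3 — prev 2 → CONFLICT
10: bank 3 row 11 — prev 11 → HIT
11: bank 3 row 11 — prev 11 → HIT
12: bank 3 row 3 — prev 11 → CONFLICT
13: bank 2 row 14 — prev 3 → CONFLICT
14: bank 2 row 7 — prev 14 → CONFLICT

CLASS = CONFLICT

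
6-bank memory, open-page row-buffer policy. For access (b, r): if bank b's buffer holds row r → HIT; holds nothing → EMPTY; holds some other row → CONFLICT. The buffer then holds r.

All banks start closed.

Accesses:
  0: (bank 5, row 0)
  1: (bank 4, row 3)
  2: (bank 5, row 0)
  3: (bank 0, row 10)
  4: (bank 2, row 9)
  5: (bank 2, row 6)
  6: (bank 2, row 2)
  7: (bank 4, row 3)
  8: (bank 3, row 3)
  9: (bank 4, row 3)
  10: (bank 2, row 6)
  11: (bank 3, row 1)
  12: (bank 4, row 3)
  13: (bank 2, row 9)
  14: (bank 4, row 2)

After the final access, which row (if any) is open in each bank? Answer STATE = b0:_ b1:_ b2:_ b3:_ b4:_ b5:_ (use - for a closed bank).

STATE = b0:10 b1:- b2:9 b3:1 b4:2 b5:0

0: bank 5 row 0 — prev None → EMPTY
1: bank 4 row 3 — prev None → EMPTY
2: bank 5 row 0 — prev 0 → HIT
3: bank 0 row 10 — prev None → EMPTY
4: bank 2 row 9 — prev None → EMPTY
5: bank 2 row 6 — prev 9 → CONFLICT
6: bank 2 row 2 — prev 6 → CONFLICT
7: bank 4 row 3 — prev 3 → HIT
8: bank 3 row 3 — prev None → EMPTY
9: bank 4 row 3 — prev 3 → HIT
10: bank 2 row 6 — prev 2 → CONFLICT
11: bank 3 row 1 — prev 3 → CONFLICT
12: bank 4 row 3 — prev 3 → HIT
13: bank 2 row 9 — prev 6 → CONFLICT
14: bank 4 row 2 — prev 3 → CONFLICT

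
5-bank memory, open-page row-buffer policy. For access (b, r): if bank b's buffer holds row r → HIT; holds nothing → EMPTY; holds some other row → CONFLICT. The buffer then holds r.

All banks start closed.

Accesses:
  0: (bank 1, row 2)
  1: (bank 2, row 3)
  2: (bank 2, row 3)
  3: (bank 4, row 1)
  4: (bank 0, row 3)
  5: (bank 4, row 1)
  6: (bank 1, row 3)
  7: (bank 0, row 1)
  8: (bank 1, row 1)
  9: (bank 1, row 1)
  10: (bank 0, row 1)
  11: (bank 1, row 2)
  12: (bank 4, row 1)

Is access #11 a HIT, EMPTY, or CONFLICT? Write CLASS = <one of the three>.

CLASS = CONFLICT

step 0: bank1 None->2 [EMPTY]
step 1: bank2 None->3 [EMPTY]
step 2: bank2 3->3 [HIT]
step 3: bank4 None->1 [EMPTY]
step 4: bank0 None->3 [EMPTY]
step 5: bank4 1->1 [HIT]
step 6: bank1 2->3 [CONFLICT]
step 7: bank0 3->1 [CONFLICT]
step 8: bank1 3->1 [CONFLICT]
step 9: bank1 1->1 [HIT]
step 10: bank0 1->1 [HIT]
step 11: bank1 1->2 [CONFLICT]
step 12: bank4 1->1 [HIT]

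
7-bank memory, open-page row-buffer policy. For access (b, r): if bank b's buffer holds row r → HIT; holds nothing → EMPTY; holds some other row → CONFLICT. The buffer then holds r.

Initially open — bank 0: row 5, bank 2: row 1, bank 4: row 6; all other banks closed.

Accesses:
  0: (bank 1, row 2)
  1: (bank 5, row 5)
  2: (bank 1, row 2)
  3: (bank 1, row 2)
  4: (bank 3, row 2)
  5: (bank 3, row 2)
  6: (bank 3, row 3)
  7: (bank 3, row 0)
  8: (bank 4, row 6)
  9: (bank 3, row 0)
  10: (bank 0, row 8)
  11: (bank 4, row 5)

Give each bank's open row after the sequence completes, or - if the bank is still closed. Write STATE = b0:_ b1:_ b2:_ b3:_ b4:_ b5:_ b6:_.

  [0] b1 r2: no row ⇒ E
  [1] b5 r5: no row ⇒ E
  [2] b1 r2: had r2 ⇒ H
  [3] b1 r2: had r2 ⇒ H
  [4] b3 r2: no row ⇒ E
  [5] b3 r2: had r2 ⇒ H
  [6] b3 r3: had r2 ⇒ C
  [7] b3 r0: had r3 ⇒ C
  [8] b4 r6: had r6 ⇒ H
  [9] b3 r0: had r0 ⇒ H
  [10] b0 r8: had r5 ⇒ C
  [11] b4 r5: had r6 ⇒ C

STATE = b0:8 b1:2 b2:1 b3:0 b4:5 b5:5 b6:-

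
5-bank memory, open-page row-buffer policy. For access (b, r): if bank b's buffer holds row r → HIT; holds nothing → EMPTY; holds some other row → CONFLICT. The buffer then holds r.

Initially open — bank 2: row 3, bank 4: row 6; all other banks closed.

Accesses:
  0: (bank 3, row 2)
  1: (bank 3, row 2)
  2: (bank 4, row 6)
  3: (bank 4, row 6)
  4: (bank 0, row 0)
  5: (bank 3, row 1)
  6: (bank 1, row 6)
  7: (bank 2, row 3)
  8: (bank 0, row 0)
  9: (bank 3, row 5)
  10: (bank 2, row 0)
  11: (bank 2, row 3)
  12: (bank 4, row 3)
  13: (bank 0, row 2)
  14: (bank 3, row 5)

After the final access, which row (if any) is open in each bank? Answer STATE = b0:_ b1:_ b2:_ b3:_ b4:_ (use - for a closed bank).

#0 (3,2) E
#1 (3,2) H  (was 2)
#2 (4,6) H  (was 6)
#3 (4,6) H  (was 6)
#4 (0,0) E
#5 (3,1) C  (was 2)
#6 (1,6) E
#7 (2,3) H  (was 3)
#8 (0,0) H  (was 0)
#9 (3,5) C  (was 1)
#10 (2,0) C  (was 3)
#11 (2,3) C  (was 0)
#12 (4,3) C  (was 6)
#13 (0,2) C  (was 0)
#14 (3,5) H  (was 5)

STATE = b0:2 b1:6 b2:3 b3:5 b4:3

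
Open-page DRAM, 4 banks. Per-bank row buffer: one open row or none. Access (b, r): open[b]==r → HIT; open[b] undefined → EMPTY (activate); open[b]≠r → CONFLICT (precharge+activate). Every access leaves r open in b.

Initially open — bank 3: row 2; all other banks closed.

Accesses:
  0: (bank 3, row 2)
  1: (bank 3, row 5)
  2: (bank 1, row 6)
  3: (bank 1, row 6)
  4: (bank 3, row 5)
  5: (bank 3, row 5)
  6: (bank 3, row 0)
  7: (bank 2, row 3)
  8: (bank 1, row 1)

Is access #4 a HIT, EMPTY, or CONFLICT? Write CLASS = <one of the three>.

CLASS = HIT

  [0] b3 r2: had r2 ⇒ H
  [1] b3 r5: had r2 ⇒ C
  [2] b1 r6: no row ⇒ E
  [3] b1 r6: had r6 ⇒ H
  [4] b3 r5: had r5 ⇒ H
  [5] b3 r5: had r5 ⇒ H
  [6] b3 r0: had r5 ⇒ C
  [7] b2 r3: no row ⇒ E
  [8] b1 r1: had r6 ⇒ C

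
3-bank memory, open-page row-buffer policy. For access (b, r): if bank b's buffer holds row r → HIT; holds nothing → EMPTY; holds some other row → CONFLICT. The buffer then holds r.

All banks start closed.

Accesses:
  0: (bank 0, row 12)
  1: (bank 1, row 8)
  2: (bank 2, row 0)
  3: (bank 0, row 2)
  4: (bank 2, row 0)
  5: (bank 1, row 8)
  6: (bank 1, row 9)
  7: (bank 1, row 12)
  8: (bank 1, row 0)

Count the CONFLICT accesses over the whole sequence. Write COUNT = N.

COUNT = 4

step 0: bank0 None->12 [EMPTY]
step 1: bank1 None->8 [EMPTY]
step 2: bank2 None->0 [EMPTY]
step 3: bank0 12->2 [CONFLICT]
step 4: bank2 0->0 [HIT]
step 5: bank1 8->8 [HIT]
step 6: bank1 8->9 [CONFLICT]
step 7: bank1 9->12 [CONFLICT]
step 8: bank1 12->0 [CONFLICT]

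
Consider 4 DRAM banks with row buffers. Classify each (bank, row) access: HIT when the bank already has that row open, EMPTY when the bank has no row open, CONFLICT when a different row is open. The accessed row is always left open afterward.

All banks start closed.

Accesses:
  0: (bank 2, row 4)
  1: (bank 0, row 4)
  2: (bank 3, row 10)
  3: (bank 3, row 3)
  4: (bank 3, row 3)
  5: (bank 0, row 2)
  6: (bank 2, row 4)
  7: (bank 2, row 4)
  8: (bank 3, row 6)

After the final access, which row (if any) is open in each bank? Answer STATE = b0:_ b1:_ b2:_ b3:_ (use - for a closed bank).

0: bank 2 row 4 — prev None → EMPTY
1: bank 0 row 4 — prev None → EMPTY
2: bank 3 row 10 — prev None → EMPTY
3: bank 3 row 3 — prev 10 → CONFLICT
4: bank 3 row 3 — prev 3 → HIT
5: bank 0 row 2 — prev 4 → CONFLICT
6: bank 2 row 4 — prev 4 → HIT
7: bank 2 row 4 — prev 4 → HIT
8: bank 3 row 6 — prev 3 → CONFLICT

STATE = b0:2 b1:- b2:4 b3:6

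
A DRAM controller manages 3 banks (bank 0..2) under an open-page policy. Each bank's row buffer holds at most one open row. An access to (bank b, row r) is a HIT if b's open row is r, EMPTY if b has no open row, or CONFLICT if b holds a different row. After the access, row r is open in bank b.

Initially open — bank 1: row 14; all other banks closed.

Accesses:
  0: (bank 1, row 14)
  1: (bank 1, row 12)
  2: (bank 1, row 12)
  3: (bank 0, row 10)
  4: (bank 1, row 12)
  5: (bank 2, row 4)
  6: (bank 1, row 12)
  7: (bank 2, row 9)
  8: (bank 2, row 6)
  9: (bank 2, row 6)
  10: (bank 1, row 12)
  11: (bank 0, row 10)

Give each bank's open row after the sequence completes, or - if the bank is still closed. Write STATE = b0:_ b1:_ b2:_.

#0 (1,14) H  (was 14)
#1 (1,12) C  (was 14)
#2 (1,12) H  (was 12)
#3 (0,10) E
#4 (1,12) H  (was 12)
#5 (2,4) E
#6 (1,12) H  (was 12)
#7 (2,9) C  (was 4)
#8 (2,6) C  (was 9)
#9 (2,6) H  (was 6)
#10 (1,12) H  (was 12)
#11 (0,10) H  (was 10)

STATE = b0:10 b1:12 b2:6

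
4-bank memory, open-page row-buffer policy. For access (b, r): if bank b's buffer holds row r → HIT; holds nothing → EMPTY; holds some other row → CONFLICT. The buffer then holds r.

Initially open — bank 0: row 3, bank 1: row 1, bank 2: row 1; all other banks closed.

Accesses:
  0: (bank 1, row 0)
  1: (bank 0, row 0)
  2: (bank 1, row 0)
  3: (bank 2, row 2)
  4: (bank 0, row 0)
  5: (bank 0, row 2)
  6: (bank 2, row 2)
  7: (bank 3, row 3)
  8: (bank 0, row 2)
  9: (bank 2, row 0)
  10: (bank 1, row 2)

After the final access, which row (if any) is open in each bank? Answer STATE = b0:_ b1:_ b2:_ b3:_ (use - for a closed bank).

0: bank 1 row 0 — prev 1 → CONFLICT
1: bank 0 row 0 — prev 3 → CONFLICT
2: bank 1 row 0 — prev 0 → HIT
3: bank 2 row 2 — prev 1 → CONFLICT
4: bank 0 row 0 — prev 0 → HIT
5: bank 0 row 2 — prev 0 → CONFLICT
6: bank 2 row 2 — prev 2 → HIT
7: bank 3 row 3 — prev None → EMPTY
8: bank 0 row 2 — prev 2 → HIT
9: bank 2 row 0 — prev 2 → CONFLICT
10: bank 1 row 2 — prev 0 → CONFLICT

STATE = b0:2 b1:2 b2:0 b3:3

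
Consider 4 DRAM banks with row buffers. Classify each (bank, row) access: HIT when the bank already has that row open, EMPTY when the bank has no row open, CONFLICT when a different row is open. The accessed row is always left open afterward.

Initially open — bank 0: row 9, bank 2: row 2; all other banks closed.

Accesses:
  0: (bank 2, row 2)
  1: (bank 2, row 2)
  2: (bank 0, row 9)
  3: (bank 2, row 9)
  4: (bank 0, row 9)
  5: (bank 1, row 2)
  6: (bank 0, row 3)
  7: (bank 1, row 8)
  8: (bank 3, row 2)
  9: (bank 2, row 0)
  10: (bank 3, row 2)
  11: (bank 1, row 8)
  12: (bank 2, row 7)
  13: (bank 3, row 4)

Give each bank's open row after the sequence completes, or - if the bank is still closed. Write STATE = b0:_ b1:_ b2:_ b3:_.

STATE = b0:3 b1:8 b2:7 b3:4

#0 (2,2) H  (was 2)
#1 (2,2) H  (was 2)
#2 (0,9) H  (was 9)
#3 (2,9) C  (was 2)
#4 (0,9) H  (was 9)
#5 (1,2) E
#6 (0,3) C  (was 9)
#7 (1,8) C  (was 2)
#8 (3,2) E
#9 (2,0) C  (was 9)
#10 (3,2) H  (was 2)
#11 (1,8) H  (was 8)
#12 (2,7) C  (was 0)
#13 (3,4) C  (was 2)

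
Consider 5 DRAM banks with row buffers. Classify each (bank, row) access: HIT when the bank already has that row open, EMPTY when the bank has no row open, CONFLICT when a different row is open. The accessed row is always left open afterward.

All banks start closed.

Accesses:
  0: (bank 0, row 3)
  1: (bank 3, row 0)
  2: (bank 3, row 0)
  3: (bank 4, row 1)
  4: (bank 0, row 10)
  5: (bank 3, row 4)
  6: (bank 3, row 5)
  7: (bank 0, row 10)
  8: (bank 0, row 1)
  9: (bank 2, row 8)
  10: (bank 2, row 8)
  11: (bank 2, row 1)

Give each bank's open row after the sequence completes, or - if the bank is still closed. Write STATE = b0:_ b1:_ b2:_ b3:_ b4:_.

STATE = b0:1 b1:- b2:1 b3:5 b4:1

0: bank 0 row 3 — prev None → EMPTY
1: bank 3 row 0 — prev None → EMPTY
2: bank 3 row 0 — prev 0 → HIT
3: bank 4 row 1 — prev None → EMPTY
4: bank 0 row 10 — prev 3 → CONFLICT
5: bank 3 row 4 — prev 0 → CONFLICT
6: bank 3 row 5 — prev 4 → CONFLICT
7: bank 0 row 10 — prev 10 → HIT
8: bank 0 row 1 — prev 10 → CONFLICT
9: bank 2 row 8 — prev None → EMPTY
10: bank 2 row 8 — prev 8 → HIT
11: bank 2 row 1 — prev 8 → CONFLICT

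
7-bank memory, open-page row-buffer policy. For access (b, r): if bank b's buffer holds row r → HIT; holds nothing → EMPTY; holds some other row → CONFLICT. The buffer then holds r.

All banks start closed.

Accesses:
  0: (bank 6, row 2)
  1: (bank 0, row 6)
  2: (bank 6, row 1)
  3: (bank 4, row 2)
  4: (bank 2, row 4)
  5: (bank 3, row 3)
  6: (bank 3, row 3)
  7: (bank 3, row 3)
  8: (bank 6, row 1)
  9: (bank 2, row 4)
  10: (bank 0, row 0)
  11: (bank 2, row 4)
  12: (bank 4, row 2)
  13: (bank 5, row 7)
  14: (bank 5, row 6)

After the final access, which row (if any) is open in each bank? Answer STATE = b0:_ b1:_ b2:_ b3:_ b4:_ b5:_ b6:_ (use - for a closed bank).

step 0: bank6 None->2 [EMPTY]
step 1: bank0 None->6 [EMPTY]
step 2: bank6 2->1 [CONFLICT]
step 3: bank4 None->2 [EMPTY]
step 4: bank2 None->4 [EMPTY]
step 5: bank3 None->3 [EMPTY]
step 6: bank3 3->3 [HIT]
step 7: bank3 3->3 [HIT]
step 8: bank6 1->1 [HIT]
step 9: bank2 4->4 [HIT]
step 10: bank0 6->0 [CONFLICT]
step 11: bank2 4->4 [HIT]
step 12: bank4 2->2 [HIT]
step 13: bank5 None->7 [EMPTY]
step 14: bank5 7->6 [CONFLICT]

STATE = b0:0 b1:- b2:4 b3:3 b4:2 b5:6 b6:1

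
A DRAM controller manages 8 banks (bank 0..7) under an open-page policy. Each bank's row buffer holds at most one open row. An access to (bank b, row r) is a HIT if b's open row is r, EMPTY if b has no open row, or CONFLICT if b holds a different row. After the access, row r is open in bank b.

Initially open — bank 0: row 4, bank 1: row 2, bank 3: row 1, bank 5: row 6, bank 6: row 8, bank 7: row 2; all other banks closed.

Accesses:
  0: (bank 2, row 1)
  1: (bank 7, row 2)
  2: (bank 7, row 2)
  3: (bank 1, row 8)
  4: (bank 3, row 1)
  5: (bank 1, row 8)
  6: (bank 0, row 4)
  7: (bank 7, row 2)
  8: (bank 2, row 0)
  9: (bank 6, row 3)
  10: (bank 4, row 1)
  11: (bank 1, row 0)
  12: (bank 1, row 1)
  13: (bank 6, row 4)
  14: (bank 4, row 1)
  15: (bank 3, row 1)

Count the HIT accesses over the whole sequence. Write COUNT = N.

0: bank 2 row 1 — prev None → EMPTY
1: bank 7 row 2 — prev 2 → HIT
2: bank 7 row 2 — prev 2 → HIT
3: bank 1 row 8 — prev 2 → CONFLICT
4: bank 3 row 1 — prev 1 → HIT
5: bank 1 row 8 — prev 8 → HIT
6: bank 0 row 4 — prev 4 → HIT
7: bank 7 row 2 — prev 2 → HIT
8: bank 2 row 0 — prev 1 → CONFLICT
9: bank 6 row 3 — prev 8 → CONFLICT
10: bank 4 row 1 — prev None → EMPTY
11: bank 1 row 0 — prev 8 → CONFLICT
12: bank 1 row 1 — prev 0 → CONFLICT
13: bank 6 row 4 — prev 3 → CONFLICT
14: bank 4 row 1 — prev 1 → HIT
15: bank 3 row 1 — prev 1 → HIT

COUNT = 8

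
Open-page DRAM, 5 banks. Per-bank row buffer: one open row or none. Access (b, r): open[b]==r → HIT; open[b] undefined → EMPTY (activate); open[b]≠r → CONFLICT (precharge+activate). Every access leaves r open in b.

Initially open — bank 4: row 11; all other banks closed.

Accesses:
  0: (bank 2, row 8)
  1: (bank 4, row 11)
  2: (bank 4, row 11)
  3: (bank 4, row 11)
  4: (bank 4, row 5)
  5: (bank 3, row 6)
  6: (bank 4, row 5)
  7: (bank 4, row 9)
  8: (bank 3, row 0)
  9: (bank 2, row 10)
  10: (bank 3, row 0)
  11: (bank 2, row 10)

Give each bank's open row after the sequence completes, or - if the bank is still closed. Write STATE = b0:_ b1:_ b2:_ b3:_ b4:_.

#0 (2,8) E
#1 (4,11) H  (was 11)
#2 (4,11) H  (was 11)
#3 (4,11) H  (was 11)
#4 (4,5) C  (was 11)
#5 (3,6) E
#6 (4,5) H  (was 5)
#7 (4,9) C  (was 5)
#8 (3,0) C  (was 6)
#9 (2,10) C  (was 8)
#10 (3,0) H  (was 0)
#11 (2,10) H  (was 10)

STATE = b0:- b1:- b2:10 b3:0 b4:9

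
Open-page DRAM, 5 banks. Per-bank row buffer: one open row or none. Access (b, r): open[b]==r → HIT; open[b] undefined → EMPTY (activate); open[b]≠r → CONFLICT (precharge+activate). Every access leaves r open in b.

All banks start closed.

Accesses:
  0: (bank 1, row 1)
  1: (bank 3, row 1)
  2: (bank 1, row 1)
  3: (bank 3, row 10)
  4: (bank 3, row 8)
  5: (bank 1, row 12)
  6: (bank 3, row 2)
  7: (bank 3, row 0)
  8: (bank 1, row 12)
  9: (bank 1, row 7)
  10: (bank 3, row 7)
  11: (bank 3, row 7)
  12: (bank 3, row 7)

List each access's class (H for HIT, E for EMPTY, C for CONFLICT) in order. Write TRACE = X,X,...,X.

step 0: bank1 None->1 [EMPTY]
step 1: bank3 None->1 [EMPTY]
step 2: bank1 1->1 [HIT]
step 3: bank3 1->10 [CONFLICT]
step 4: bank3 10->8 [CONFLICT]
step 5: bank1 1->12 [CONFLICT]
step 6: bank3 8->2 [CONFLICT]
step 7: bank3 2->0 [CONFLICT]
step 8: bank1 12->12 [HIT]
step 9: bank1 12->7 [CONFLICT]
step 10: bank3 0->7 [CONFLICT]
step 11: bank3 7->7 [HIT]
step 12: bank3 7->7 [HIT]

TRACE = E,E,H,C,C,C,C,C,H,C,C,H,H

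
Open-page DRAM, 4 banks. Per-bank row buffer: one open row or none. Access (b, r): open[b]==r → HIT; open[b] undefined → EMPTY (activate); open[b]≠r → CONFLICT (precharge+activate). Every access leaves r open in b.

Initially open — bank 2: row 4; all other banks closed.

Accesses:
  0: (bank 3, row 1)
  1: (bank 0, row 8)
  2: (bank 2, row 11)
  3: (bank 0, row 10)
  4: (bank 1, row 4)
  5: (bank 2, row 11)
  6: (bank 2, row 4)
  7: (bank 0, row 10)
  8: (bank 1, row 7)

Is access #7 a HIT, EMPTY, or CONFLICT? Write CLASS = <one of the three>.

step 0: bank3 None->1 [EMPTY]
step 1: bank0 None->8 [EMPTY]
step 2: bank2 4->11 [CONFLICT]
step 3: bank0 8->10 [CONFLICT]
step 4: bank1 None->4 [EMPTY]
step 5: bank2 11->11 [HIT]
step 6: bank2 11->4 [CONFLICT]
step 7: bank0 10->10 [HIT]
step 8: bank1 4->7 [CONFLICT]

CLASS = HIT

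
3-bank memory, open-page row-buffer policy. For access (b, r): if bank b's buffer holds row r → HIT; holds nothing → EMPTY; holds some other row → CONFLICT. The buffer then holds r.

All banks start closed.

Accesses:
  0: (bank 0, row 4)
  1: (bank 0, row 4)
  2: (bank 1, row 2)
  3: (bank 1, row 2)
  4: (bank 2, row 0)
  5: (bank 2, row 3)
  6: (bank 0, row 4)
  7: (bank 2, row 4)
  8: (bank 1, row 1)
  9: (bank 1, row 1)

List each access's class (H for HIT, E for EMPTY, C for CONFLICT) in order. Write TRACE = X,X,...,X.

TRACE = E,H,E,H,E,C,H,C,C,H

step 0: bank0 None->4 [EMPTY]
step 1: bank0 4->4 [HIT]
step 2: bank1 None->2 [EMPTY]
step 3: bank1 2->2 [HIT]
step 4: bank2 None->0 [EMPTY]
step 5: bank2 0->3 [CONFLICT]
step 6: bank0 4->4 [HIT]
step 7: bank2 3->4 [CONFLICT]
step 8: bank1 2->1 [CONFLICT]
step 9: bank1 1->1 [HIT]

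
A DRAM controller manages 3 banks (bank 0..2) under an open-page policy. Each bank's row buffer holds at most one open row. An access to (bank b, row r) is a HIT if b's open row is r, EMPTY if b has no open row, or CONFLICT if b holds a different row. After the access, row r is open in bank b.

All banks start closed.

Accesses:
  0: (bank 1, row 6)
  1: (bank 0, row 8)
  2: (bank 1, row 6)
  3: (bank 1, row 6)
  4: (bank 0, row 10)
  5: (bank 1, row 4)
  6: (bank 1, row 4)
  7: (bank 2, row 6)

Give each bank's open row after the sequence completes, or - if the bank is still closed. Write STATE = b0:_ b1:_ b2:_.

STATE = b0:10 b1:4 b2:6

step 0: bank1 None->6 [EMPTY]
step 1: bank0 None->8 [EMPTY]
step 2: bank1 6->6 [HIT]
step 3: bank1 6->6 [HIT]
step 4: bank0 8->10 [CONFLICT]
step 5: bank1 6->4 [CONFLICT]
step 6: bank1 4->4 [HIT]
step 7: bank2 None->6 [EMPTY]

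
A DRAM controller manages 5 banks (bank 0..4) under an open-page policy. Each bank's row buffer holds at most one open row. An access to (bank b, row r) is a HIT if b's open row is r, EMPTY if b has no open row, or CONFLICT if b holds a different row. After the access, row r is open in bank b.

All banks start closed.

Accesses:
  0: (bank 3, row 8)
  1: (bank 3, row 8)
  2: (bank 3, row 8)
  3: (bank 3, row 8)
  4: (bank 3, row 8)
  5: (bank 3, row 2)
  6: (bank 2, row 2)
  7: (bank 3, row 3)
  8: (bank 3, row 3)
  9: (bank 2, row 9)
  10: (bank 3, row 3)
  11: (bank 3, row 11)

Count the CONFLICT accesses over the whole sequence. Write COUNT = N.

COUNT = 4

  [0] b3 r8: no row ⇒ E
  [1] b3 r8: had r8 ⇒ H
  [2] b3 r8: had r8 ⇒ H
  [3] b3 r8: had r8 ⇒ H
  [4] b3 r8: had r8 ⇒ H
  [5] b3 r2: had r8 ⇒ C
  [6] b2 r2: no row ⇒ E
  [7] b3 r3: had r2 ⇒ C
  [8] b3 r3: had r3 ⇒ H
  [9] b2 r9: had r2 ⇒ C
  [10] b3 r3: had r3 ⇒ H
  [11] b3 r11: had r3 ⇒ C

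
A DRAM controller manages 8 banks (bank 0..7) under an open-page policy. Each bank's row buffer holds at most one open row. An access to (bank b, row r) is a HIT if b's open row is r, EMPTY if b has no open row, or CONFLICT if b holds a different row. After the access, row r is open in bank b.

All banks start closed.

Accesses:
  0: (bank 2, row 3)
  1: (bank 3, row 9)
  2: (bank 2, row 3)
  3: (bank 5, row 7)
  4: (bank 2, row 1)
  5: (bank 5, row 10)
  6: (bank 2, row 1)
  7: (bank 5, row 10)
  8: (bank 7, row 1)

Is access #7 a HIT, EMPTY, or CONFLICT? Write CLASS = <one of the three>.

CLASS = HIT

  [0] b2 r3: no row ⇒ E
  [1] b3 r9: no row ⇒ E
  [2] b2 r3: had r3 ⇒ H
  [3] b5 r7: no row ⇒ E
  [4] b2 r1: had r3 ⇒ C
  [5] b5 r10: had r7 ⇒ C
  [6] b2 r1: had r1 ⇒ H
  [7] b5 r10: had r10 ⇒ H
  [8] b7 r1: no row ⇒ E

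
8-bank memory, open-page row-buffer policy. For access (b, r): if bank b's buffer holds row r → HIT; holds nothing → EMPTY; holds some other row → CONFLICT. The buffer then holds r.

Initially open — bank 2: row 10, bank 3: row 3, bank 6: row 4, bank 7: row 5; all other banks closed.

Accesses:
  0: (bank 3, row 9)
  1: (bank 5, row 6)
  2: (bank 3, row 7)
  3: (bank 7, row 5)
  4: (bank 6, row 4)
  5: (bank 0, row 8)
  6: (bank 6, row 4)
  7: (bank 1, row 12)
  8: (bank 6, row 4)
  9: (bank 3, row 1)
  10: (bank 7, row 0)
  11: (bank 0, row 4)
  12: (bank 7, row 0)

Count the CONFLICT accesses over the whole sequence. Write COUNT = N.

COUNT = 5

0: bank 3 row 9 — prev 3 → CONFLICT
1: bank 5 row 6 — prev None → EMPTY
2: bank 3 row 7 — prev 9 → CONFLICT
3: bank 7 row 5 — prev 5 → HIT
4: bank 6 row 4 — prev 4 → HIT
5: bank 0 row 8 — prev None → EMPTY
6: bank 6 row 4 — prev 4 → HIT
7: bank 1 row 12 — prev None → EMPTY
8: bank 6 row 4 — prev 4 → HIT
9: bank 3 row 1 — prev 7 → CONFLICT
10: bank 7 row 0 — prev 5 → CONFLICT
11: bank 0 row 4 — prev 8 → CONFLICT
12: bank 7 row 0 — prev 0 → HIT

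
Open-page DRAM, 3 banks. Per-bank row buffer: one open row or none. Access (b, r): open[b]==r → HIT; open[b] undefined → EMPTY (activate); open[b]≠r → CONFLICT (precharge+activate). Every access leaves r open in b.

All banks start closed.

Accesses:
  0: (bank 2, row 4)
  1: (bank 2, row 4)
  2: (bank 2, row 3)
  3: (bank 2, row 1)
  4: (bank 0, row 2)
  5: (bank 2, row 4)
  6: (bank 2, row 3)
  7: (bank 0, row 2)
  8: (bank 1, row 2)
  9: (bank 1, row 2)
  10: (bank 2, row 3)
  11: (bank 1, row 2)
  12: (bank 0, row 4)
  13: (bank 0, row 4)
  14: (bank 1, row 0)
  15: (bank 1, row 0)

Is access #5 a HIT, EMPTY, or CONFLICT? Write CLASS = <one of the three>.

0: bank 2 row 4 — prev None → EMPTY
1: bank 2 row 4 — prev 4 → HIT
2: bank 2 row 3 — prev 4 → CONFLICT
3: bank 2 row 1 — prev 3 → CONFLICT
4: bank 0 row 2 — prev None → EMPTY
5: bank 2 row 4 — prev 1 → CONFLICT
6: bank 2 row 3 — prev 4 → CONFLICT
7: bank 0 row 2 — prev 2 → HIT
8: bank 1 row 2 — prev None → EMPTY
9: bank 1 row 2 — prev 2 → HIT
10: bank 2 row 3 — prev 3 → HIT
11: bank 1 row 2 — prev 2 → HIT
12: bank 0 row 4 — prev 2 → CONFLICT
13: bank 0 row 4 — prev 4 → HIT
14: bank 1 row 0 — prev 2 → CONFLICT
15: bank 1 row 0 — prev 0 → HIT

CLASS = CONFLICT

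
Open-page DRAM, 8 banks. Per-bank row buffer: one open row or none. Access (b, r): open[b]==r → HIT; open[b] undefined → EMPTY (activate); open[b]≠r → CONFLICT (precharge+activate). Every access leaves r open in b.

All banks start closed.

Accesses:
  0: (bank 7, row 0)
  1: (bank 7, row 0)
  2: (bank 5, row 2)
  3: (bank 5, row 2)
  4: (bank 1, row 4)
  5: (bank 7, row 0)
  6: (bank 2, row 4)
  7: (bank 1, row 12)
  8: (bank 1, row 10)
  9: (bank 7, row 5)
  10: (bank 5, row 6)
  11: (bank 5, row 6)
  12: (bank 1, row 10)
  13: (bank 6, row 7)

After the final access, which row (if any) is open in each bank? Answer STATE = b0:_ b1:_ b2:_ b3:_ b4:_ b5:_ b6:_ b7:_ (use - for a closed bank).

STATE = b0:- b1:10 b2:4 b3:- b4:- b5:6 b6:7 b7:5

#0 (7,0) E
#1 (7,0) H  (was 0)
#2 (5,2) E
#3 (5,2) H  (was 2)
#4 (1,4) E
#5 (7,0) H  (was 0)
#6 (2,4) E
#7 (1,12) C  (was 4)
#8 (1,10) C  (was 12)
#9 (7,5) C  (was 0)
#10 (5,6) C  (was 2)
#11 (5,6) H  (was 6)
#12 (1,10) H  (was 10)
#13 (6,7) E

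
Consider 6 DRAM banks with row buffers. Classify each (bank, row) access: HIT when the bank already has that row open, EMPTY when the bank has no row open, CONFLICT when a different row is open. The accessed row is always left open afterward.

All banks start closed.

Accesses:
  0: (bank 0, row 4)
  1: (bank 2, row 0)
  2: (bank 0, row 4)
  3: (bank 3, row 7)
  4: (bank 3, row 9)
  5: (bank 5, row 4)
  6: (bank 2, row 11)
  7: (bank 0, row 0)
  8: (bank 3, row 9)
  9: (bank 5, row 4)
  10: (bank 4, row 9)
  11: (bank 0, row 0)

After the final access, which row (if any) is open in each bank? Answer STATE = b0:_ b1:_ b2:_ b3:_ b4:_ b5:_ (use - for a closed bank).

STATE = b0:0 b1:- b2:11 b3:9 b4:9 b5:4

step 0: bank0 None->4 [EMPTY]
step 1: bank2 None->0 [EMPTY]
step 2: bank0 4->4 [HIT]
step 3: bank3 None->7 [EMPTY]
step 4: bank3 7->9 [CONFLICT]
step 5: bank5 None->4 [EMPTY]
step 6: bank2 0->11 [CONFLICT]
step 7: bank0 4->0 [CONFLICT]
step 8: bank3 9->9 [HIT]
step 9: bank5 4->4 [HIT]
step 10: bank4 None->9 [EMPTY]
step 11: bank0 0->0 [HIT]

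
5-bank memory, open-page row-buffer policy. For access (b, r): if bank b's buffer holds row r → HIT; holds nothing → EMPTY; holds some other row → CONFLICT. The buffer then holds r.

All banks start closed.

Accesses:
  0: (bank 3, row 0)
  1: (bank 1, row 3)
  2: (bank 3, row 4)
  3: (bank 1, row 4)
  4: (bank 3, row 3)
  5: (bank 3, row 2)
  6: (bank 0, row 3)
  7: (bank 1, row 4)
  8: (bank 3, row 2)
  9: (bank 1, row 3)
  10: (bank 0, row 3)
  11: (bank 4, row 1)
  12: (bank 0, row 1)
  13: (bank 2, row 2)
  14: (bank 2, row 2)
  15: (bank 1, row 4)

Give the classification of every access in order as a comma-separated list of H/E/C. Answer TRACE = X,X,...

TRACE = E,E,C,C,C,C,E,H,H,C,H,E,C,E,H,C

step 0: bank3 None->0 [EMPTY]
step 1: bank1 None->3 [EMPTY]
step 2: bank3 0->4 [CONFLICT]
step 3: bank1 3->4 [CONFLICT]
step 4: bank3 4->3 [CONFLICT]
step 5: bank3 3->2 [CONFLICT]
step 6: bank0 None->3 [EMPTY]
step 7: bank1 4->4 [HIT]
step 8: bank3 2->2 [HIT]
step 9: bank1 4->3 [CONFLICT]
step 10: bank0 3->3 [HIT]
step 11: bank4 None->1 [EMPTY]
step 12: bank0 3->1 [CONFLICT]
step 13: bank2 None->2 [EMPTY]
step 14: bank2 2->2 [HIT]
step 15: bank1 3->4 [CONFLICT]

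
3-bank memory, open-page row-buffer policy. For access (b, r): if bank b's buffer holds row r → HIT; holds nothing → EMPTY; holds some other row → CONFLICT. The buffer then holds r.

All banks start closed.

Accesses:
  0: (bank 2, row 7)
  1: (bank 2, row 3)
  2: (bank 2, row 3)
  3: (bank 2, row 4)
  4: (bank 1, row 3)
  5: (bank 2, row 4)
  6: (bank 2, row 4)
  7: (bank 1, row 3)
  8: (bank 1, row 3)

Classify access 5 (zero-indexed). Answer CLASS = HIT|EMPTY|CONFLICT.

CLASS = HIT

#0 (2,7) E
#1 (2,3) C  (was 7)
#2 (2,3) H  (was 3)
#3 (2,4) C  (was 3)
#4 (1,3) E
#5 (2,4) H  (was 4)
#6 (2,4) H  (was 4)
#7 (1,3) H  (was 3)
#8 (1,3) H  (was 3)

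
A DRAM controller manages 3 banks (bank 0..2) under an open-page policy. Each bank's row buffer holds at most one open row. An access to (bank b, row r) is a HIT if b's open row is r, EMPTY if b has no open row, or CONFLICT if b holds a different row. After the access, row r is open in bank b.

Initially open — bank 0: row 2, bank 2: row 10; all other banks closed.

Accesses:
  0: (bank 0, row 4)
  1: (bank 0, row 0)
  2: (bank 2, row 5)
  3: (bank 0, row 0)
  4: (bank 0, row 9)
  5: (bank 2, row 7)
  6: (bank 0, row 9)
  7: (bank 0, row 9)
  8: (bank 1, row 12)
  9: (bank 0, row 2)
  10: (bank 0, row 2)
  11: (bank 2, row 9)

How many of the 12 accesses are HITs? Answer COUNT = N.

COUNT = 4

#0 (0,4) C  (was 2)
#1 (0,0) C  (was 4)
#2 (2,5) C  (was 10)
#3 (0,0) H  (was 0)
#4 (0,9) C  (was 0)
#5 (2,7) C  (was 5)
#6 (0,9) H  (was 9)
#7 (0,9) H  (was 9)
#8 (1,12) E
#9 (0,2) C  (was 9)
#10 (0,2) H  (was 2)
#11 (2,9) C  (was 7)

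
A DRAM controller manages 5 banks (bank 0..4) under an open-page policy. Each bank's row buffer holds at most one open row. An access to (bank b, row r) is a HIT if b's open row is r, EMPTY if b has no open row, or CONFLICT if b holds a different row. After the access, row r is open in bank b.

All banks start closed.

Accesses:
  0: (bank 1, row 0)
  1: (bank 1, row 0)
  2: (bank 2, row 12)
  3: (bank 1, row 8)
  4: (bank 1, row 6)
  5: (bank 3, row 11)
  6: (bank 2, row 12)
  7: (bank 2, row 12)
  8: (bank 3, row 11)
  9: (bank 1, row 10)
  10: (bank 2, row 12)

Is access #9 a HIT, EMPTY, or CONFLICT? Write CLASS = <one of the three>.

#0 (1,0) E
#1 (1,0) H  (was 0)
#2 (2,12) E
#3 (1,8) C  (was 0)
#4 (1,6) C  (was 8)
#5 (3,11) E
#6 (2,12) H  (was 12)
#7 (2,12) H  (was 12)
#8 (3,11) H  (was 11)
#9 (1,10) C  (was 6)
#10 (2,12) H  (was 12)

CLASS = CONFLICT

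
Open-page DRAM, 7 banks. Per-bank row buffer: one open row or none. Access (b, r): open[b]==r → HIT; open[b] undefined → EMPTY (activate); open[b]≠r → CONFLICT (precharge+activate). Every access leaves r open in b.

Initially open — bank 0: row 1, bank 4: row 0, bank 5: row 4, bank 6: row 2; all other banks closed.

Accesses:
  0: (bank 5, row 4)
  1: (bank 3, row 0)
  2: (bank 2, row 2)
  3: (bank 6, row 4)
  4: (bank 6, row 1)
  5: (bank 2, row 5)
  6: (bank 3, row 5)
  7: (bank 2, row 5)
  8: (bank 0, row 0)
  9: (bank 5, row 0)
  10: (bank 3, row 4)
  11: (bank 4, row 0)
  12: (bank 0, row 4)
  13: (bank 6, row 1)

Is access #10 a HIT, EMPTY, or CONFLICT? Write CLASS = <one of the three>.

#0 (5,4) H  (was 4)
#1 (3,0) E
#2 (2,2) E
#3 (6,4) C  (was 2)
#4 (6,1) C  (was 4)
#5 (2,5) C  (was 2)
#6 (3,5) C  (was 0)
#7 (2,5) H  (was 5)
#8 (0,0) C  (was 1)
#9 (5,0) C  (was 4)
#10 (3,4) C  (was 5)
#11 (4,0) H  (was 0)
#12 (0,4) C  (was 0)
#13 (6,1) H  (was 1)

CLASS = CONFLICT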